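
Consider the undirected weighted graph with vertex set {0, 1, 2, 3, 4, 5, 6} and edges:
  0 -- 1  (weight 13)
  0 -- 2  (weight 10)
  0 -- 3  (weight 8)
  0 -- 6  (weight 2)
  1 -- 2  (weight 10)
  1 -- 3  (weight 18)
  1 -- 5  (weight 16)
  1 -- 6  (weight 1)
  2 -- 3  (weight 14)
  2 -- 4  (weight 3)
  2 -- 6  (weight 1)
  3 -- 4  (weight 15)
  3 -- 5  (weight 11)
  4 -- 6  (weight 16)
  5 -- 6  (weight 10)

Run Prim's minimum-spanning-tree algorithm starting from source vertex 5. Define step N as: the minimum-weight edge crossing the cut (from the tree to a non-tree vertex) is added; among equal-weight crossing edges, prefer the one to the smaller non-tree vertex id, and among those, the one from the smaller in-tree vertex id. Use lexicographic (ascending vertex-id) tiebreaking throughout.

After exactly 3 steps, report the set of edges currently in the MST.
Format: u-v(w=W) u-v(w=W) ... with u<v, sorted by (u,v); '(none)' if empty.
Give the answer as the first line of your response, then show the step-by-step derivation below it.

1-6(w=1) 2-6(w=1) 5-6(w=10)

step 1: add edge 5-6 (w=10); MST = {5-6(w=10)}
step 2: add edge 1-6 (w=1); MST = {1-6(w=1) 5-6(w=10)}
step 3: add edge 2-6 (w=1); MST = {1-6(w=1) 2-6(w=1) 5-6(w=10)}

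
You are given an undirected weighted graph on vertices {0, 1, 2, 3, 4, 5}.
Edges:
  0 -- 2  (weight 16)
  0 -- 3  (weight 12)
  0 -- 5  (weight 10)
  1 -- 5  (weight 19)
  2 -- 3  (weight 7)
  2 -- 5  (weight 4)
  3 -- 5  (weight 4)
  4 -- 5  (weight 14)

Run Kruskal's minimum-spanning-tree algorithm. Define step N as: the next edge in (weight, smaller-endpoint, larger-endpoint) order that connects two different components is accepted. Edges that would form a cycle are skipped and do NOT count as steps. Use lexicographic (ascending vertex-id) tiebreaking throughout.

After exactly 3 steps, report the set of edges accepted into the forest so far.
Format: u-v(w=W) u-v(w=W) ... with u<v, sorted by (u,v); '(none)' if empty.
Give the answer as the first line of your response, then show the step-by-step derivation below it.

0-5(w=10) 2-5(w=4) 3-5(w=4)

step 1: add edge 2-5 (w=4); MST = {2-5(w=4)}
step 2: add edge 3-5 (w=4); MST = {2-5(w=4) 3-5(w=4)}
step 3: add edge 0-5 (w=10); MST = {0-5(w=10) 2-5(w=4) 3-5(w=4)}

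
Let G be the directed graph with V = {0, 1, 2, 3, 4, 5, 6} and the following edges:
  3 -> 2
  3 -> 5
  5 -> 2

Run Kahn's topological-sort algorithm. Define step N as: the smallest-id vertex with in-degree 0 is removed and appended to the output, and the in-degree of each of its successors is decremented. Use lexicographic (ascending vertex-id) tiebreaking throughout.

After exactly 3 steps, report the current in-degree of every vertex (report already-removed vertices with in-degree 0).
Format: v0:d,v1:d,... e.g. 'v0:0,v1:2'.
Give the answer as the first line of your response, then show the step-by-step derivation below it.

v0:0,v1:0,v2:1,v3:0,v4:0,v5:0,v6:0

step 1: output 0; order=[0]; indeg=(0,0,2,0,0,1,0)
step 2: output 1; order=[0,1]; indeg=(0,0,2,0,0,1,0)
step 3: output 3; order=[0,1,3]; indeg=(0,0,1,0,0,0,0)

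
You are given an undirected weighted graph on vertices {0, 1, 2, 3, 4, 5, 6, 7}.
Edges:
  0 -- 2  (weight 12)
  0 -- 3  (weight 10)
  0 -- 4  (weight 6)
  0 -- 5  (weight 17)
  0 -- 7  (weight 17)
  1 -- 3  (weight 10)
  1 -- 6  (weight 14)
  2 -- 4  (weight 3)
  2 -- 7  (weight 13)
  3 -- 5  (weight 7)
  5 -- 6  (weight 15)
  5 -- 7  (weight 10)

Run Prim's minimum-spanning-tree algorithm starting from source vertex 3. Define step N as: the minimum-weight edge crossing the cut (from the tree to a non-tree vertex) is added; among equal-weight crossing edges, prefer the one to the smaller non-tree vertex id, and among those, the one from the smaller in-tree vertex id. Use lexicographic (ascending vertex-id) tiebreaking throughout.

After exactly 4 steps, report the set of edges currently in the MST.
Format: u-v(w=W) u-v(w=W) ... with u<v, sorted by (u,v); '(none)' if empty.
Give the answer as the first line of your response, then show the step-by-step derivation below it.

0-3(w=10) 0-4(w=6) 2-4(w=3) 3-5(w=7)

step 1: add edge 3-5 (w=7); MST = {3-5(w=7)}
step 2: add edge 0-3 (w=10); MST = {0-3(w=10) 3-5(w=7)}
step 3: add edge 0-4 (w=6); MST = {0-3(w=10) 0-4(w=6) 3-5(w=7)}
step 4: add edge 2-4 (w=3); MST = {0-3(w=10) 0-4(w=6) 2-4(w=3) 3-5(w=7)}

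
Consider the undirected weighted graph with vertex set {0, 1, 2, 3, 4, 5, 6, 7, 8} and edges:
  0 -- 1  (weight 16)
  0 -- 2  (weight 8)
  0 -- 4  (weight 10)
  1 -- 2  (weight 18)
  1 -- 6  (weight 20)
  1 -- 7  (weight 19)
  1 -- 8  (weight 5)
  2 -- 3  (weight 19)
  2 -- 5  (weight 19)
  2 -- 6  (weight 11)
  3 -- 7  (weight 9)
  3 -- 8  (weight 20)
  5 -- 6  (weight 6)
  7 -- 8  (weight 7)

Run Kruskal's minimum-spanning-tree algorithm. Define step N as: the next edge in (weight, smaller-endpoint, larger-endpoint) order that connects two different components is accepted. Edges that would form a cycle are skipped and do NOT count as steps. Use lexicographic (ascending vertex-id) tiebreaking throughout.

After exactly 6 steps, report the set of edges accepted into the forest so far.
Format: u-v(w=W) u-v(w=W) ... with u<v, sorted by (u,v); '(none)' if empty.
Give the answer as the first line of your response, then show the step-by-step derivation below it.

0-2(w=8) 0-4(w=10) 1-8(w=5) 3-7(w=9) 5-6(w=6) 7-8(w=7)

step 1: add edge 1-8 (w=5); MST = {1-8(w=5)}
step 2: add edge 5-6 (w=6); MST = {1-8(w=5) 5-6(w=6)}
step 3: add edge 7-8 (w=7); MST = {1-8(w=5) 5-6(w=6) 7-8(w=7)}
step 4: add edge 0-2 (w=8); MST = {0-2(w=8) 1-8(w=5) 5-6(w=6) 7-8(w=7)}
step 5: add edge 3-7 (w=9); MST = {0-2(w=8) 1-8(w=5) 3-7(w=9) 5-6(w=6) 7-8(w=7)}
step 6: add edge 0-4 (w=10); MST = {0-2(w=8) 0-4(w=10) 1-8(w=5) 3-7(w=9) 5-6(w=6) 7-8(w=7)}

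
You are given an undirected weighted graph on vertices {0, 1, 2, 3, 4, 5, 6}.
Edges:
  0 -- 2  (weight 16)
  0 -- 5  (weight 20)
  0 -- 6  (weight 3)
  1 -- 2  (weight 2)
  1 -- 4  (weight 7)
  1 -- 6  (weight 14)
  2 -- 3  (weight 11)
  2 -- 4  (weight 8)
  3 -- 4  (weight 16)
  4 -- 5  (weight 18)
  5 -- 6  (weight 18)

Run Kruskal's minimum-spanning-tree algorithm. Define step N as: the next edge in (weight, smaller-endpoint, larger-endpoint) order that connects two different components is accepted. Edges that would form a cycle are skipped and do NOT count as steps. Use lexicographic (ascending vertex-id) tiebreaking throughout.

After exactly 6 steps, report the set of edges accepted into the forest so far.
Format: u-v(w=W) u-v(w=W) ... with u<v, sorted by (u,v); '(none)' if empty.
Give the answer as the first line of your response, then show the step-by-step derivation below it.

0-6(w=3) 1-2(w=2) 1-4(w=7) 1-6(w=14) 2-3(w=11) 4-5(w=18)

step 1: add edge 1-2 (w=2); MST = {1-2(w=2)}
step 2: add edge 0-6 (w=3); MST = {0-6(w=3) 1-2(w=2)}
step 3: add edge 1-4 (w=7); MST = {0-6(w=3) 1-2(w=2) 1-4(w=7)}
step 4: add edge 2-3 (w=11); MST = {0-6(w=3) 1-2(w=2) 1-4(w=7) 2-3(w=11)}
step 5: add edge 1-6 (w=14); MST = {0-6(w=3) 1-2(w=2) 1-4(w=7) 1-6(w=14) 2-3(w=11)}
step 6: add edge 4-5 (w=18); MST = {0-6(w=3) 1-2(w=2) 1-4(w=7) 1-6(w=14) 2-3(w=11) 4-5(w=18)}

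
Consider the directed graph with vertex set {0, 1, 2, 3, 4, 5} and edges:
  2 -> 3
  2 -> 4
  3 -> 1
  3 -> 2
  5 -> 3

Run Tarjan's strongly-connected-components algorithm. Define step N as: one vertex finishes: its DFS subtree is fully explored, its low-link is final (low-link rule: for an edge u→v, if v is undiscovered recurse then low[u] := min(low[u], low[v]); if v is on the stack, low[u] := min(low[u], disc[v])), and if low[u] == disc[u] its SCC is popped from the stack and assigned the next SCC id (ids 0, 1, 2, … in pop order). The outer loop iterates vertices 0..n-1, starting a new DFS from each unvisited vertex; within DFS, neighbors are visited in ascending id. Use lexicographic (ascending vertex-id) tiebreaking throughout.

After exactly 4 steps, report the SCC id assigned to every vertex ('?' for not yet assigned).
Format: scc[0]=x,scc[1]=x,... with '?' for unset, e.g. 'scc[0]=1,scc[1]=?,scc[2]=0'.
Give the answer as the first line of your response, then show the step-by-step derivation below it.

scc[0]=0,scc[1]=1,scc[2]=?,scc[3]=?,scc[4]=2,scc[5]=?

step 1: low=(low[0]=0,low[1]=?,low[2]=?,low[3]=?,low[4]=?,low[5]=?); scc=(scc[0]=0,scc[1]=?,scc[2]=?,scc[3]=?,scc[4]=?,scc[5]=?)
step 2: low=(low[0]=0,low[1]=1,low[2]=?,low[3]=?,low[4]=?,low[5]=?); scc=(scc[0]=0,scc[1]=1,scc[2]=?,scc[3]=?,scc[4]=?,scc[5]=?)
step 3: low=(low[0]=0,low[1]=1,low[2]=2,low[3]=2,low[4]=?,low[5]=?); scc=(scc[0]=0,scc[1]=1,scc[2]=?,scc[3]=?,scc[4]=?,scc[5]=?)
step 4: low=(low[0]=0,low[1]=1,low[2]=2,low[3]=2,low[4]=4,low[5]=?); scc=(scc[0]=0,scc[1]=1,scc[2]=?,scc[3]=?,scc[4]=2,scc[5]=?)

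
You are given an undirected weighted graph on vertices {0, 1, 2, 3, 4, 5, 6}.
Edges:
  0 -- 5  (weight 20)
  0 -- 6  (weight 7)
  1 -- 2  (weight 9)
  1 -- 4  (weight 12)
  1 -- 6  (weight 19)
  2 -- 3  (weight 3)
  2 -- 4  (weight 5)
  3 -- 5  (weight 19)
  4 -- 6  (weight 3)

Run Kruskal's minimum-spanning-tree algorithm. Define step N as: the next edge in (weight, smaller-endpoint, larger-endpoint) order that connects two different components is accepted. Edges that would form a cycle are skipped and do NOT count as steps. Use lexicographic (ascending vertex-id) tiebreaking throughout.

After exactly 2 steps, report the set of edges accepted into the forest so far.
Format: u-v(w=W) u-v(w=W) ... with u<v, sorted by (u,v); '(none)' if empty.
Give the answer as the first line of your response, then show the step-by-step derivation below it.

2-3(w=3) 4-6(w=3)

step 1: add edge 2-3 (w=3); MST = {2-3(w=3)}
step 2: add edge 4-6 (w=3); MST = {2-3(w=3) 4-6(w=3)}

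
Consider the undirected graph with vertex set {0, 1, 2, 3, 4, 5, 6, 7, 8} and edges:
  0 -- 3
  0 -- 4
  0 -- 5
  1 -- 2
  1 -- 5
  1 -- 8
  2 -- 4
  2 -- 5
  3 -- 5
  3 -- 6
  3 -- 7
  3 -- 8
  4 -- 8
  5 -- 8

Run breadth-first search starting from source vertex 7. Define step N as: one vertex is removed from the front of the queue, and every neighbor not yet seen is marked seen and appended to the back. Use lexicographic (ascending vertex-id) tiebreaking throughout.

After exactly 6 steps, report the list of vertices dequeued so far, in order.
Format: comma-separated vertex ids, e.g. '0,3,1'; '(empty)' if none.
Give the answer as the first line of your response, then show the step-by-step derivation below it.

7,3,0,5,6,8

step 1: dequeue 7; queue=[3]; order=7
step 2: dequeue 3; queue=[0,5,6,8]; order=7,3
step 3: dequeue 0; queue=[5,6,8,4]; order=7,3,0
step 4: dequeue 5; queue=[6,8,4,1,2]; order=7,3,0,5
step 5: dequeue 6; queue=[8,4,1,2]; order=7,3,0,5,6
step 6: dequeue 8; queue=[4,1,2]; order=7,3,0,5,6,8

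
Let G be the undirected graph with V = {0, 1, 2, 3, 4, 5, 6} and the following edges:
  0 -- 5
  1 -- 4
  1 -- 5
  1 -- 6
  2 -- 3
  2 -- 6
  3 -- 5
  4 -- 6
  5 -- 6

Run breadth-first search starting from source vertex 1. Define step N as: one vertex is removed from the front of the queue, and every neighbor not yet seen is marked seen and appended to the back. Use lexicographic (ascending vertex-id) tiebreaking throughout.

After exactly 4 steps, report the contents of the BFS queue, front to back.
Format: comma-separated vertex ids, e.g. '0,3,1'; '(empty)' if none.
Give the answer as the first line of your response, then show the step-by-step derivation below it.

0,3,2

step 1: dequeue 1; queue=[4,5,6]; order=1
step 2: dequeue 4; queue=[5,6]; order=1,4
step 3: dequeue 5; queue=[6,0,3]; order=1,4,5
step 4: dequeue 6; queue=[0,3,2]; order=1,4,5,6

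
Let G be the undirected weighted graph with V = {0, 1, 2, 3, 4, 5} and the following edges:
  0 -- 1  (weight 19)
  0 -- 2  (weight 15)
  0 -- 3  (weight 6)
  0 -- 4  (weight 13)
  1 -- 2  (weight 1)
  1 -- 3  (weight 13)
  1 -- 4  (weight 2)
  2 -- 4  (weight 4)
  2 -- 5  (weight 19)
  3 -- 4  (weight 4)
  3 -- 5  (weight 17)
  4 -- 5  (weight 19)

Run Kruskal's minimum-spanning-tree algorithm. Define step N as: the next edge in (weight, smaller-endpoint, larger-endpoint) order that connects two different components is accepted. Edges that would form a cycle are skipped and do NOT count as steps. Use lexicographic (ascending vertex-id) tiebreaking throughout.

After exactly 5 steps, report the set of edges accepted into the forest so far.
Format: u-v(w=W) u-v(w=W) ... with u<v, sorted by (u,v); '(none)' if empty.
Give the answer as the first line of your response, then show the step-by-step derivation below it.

0-3(w=6) 1-2(w=1) 1-4(w=2) 3-4(w=4) 3-5(w=17)

step 1: add edge 1-2 (w=1); MST = {1-2(w=1)}
step 2: add edge 1-4 (w=2); MST = {1-2(w=1) 1-4(w=2)}
step 3: add edge 3-4 (w=4); MST = {1-2(w=1) 1-4(w=2) 3-4(w=4)}
step 4: add edge 0-3 (w=6); MST = {0-3(w=6) 1-2(w=1) 1-4(w=2) 3-4(w=4)}
step 5: add edge 3-5 (w=17); MST = {0-3(w=6) 1-2(w=1) 1-4(w=2) 3-4(w=4) 3-5(w=17)}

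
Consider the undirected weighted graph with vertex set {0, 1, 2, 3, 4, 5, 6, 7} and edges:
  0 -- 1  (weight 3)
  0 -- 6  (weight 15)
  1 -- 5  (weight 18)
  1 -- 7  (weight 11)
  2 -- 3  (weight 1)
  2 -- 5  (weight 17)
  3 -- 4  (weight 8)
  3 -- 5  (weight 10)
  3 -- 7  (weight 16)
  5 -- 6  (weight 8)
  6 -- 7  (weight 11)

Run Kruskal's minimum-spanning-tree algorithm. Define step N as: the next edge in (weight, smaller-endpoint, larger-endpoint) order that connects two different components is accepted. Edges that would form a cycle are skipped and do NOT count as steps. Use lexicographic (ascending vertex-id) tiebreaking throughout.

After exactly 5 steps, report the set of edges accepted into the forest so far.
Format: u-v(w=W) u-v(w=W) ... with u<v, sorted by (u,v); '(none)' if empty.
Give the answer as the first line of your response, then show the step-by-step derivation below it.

0-1(w=3) 2-3(w=1) 3-4(w=8) 3-5(w=10) 5-6(w=8)

step 1: add edge 2-3 (w=1); MST = {2-3(w=1)}
step 2: add edge 0-1 (w=3); MST = {0-1(w=3) 2-3(w=1)}
step 3: add edge 3-4 (w=8); MST = {0-1(w=3) 2-3(w=1) 3-4(w=8)}
step 4: add edge 5-6 (w=8); MST = {0-1(w=3) 2-3(w=1) 3-4(w=8) 5-6(w=8)}
step 5: add edge 3-5 (w=10); MST = {0-1(w=3) 2-3(w=1) 3-4(w=8) 3-5(w=10) 5-6(w=8)}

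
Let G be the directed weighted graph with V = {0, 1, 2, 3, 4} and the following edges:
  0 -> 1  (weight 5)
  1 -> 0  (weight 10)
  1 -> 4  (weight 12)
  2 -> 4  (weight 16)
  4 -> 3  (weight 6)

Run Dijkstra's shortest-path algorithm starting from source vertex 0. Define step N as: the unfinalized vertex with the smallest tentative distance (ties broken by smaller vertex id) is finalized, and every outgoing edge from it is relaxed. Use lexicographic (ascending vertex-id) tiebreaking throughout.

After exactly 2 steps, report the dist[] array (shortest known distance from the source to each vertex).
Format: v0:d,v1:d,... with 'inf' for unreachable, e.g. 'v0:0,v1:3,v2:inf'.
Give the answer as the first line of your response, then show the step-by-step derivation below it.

v0:0,v1:5,v2:inf,v3:inf,v4:17

step 1: dist = v0:0,v1:5,v2:inf,v3:inf,v4:inf
step 2: dist = v0:0,v1:5,v2:inf,v3:inf,v4:17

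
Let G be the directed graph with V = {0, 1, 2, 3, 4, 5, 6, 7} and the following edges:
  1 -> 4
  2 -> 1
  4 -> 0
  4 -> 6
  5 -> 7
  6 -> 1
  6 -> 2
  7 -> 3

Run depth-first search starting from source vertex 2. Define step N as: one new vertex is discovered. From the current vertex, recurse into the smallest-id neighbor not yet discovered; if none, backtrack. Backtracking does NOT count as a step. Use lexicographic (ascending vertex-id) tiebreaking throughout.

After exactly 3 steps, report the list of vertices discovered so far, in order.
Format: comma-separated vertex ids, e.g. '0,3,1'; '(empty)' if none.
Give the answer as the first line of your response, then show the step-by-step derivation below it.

2,1,4

step 1: discover 2; path=2; order=2
step 2: discover 1; path=2>1; order=2,1
step 3: discover 4; path=2>1>4; order=2,1,4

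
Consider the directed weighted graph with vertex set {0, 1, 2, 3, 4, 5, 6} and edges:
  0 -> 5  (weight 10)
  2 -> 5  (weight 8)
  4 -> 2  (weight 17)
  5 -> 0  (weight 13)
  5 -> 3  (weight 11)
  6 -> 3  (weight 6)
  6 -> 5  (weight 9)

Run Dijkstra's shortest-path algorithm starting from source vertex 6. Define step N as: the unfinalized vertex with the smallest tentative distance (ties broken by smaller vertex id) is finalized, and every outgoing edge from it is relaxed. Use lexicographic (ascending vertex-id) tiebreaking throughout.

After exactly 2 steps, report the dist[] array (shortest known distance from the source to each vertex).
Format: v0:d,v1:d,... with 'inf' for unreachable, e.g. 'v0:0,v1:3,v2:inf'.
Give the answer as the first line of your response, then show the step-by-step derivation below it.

v0:inf,v1:inf,v2:inf,v3:6,v4:inf,v5:9,v6:0

step 1: dist = v0:inf,v1:inf,v2:inf,v3:6,v4:inf,v5:9,v6:0
step 2: dist = v0:inf,v1:inf,v2:inf,v3:6,v4:inf,v5:9,v6:0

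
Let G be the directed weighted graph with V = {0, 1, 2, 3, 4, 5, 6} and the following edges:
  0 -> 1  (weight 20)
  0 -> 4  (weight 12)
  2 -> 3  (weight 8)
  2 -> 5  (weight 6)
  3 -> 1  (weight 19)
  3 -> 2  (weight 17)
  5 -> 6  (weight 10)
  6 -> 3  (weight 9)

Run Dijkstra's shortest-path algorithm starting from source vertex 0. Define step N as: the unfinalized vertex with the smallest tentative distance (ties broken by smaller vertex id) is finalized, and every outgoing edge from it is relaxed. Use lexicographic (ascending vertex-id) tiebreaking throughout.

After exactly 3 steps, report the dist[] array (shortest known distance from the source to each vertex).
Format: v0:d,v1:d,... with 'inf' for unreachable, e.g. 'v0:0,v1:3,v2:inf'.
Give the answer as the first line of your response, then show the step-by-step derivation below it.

v0:0,v1:20,v2:inf,v3:inf,v4:12,v5:inf,v6:inf

step 1: dist = v0:0,v1:20,v2:inf,v3:inf,v4:12,v5:inf,v6:inf
step 2: dist = v0:0,v1:20,v2:inf,v3:inf,v4:12,v5:inf,v6:inf
step 3: dist = v0:0,v1:20,v2:inf,v3:inf,v4:12,v5:inf,v6:inf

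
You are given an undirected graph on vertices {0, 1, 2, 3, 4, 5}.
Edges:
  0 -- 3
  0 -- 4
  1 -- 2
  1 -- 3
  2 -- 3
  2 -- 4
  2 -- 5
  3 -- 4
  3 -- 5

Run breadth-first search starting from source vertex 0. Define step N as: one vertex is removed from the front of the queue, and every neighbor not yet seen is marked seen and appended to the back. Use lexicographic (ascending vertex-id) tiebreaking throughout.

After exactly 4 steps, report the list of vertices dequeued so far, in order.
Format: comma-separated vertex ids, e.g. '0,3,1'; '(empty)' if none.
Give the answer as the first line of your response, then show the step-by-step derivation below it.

0,3,4,1

step 1: dequeue 0; queue=[3,4]; order=0
step 2: dequeue 3; queue=[4,1,2,5]; order=0,3
step 3: dequeue 4; queue=[1,2,5]; order=0,3,4
step 4: dequeue 1; queue=[2,5]; order=0,3,4,1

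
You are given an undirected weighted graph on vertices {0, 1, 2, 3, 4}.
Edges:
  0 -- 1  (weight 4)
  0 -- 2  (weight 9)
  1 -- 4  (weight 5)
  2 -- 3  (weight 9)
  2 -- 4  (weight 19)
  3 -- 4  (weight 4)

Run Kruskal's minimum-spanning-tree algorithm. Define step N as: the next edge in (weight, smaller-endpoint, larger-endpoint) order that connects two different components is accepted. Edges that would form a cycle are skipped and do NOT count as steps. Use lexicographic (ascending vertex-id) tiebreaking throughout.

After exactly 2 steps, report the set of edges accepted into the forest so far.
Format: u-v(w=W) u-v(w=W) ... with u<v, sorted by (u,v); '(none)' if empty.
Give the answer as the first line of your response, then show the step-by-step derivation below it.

0-1(w=4) 3-4(w=4)

step 1: add edge 0-1 (w=4); MST = {0-1(w=4)}
step 2: add edge 3-4 (w=4); MST = {0-1(w=4) 3-4(w=4)}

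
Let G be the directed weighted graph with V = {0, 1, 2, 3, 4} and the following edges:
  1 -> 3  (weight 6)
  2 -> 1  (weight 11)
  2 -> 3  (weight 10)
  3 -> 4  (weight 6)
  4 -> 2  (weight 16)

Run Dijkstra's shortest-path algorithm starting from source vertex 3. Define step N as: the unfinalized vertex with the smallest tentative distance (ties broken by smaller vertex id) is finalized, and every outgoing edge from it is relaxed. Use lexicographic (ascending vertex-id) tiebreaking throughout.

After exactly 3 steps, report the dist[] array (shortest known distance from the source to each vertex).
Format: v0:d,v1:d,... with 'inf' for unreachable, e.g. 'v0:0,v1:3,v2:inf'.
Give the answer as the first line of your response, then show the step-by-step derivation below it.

v0:inf,v1:33,v2:22,v3:0,v4:6

step 1: dist = v0:inf,v1:inf,v2:inf,v3:0,v4:6
step 2: dist = v0:inf,v1:inf,v2:22,v3:0,v4:6
step 3: dist = v0:inf,v1:33,v2:22,v3:0,v4:6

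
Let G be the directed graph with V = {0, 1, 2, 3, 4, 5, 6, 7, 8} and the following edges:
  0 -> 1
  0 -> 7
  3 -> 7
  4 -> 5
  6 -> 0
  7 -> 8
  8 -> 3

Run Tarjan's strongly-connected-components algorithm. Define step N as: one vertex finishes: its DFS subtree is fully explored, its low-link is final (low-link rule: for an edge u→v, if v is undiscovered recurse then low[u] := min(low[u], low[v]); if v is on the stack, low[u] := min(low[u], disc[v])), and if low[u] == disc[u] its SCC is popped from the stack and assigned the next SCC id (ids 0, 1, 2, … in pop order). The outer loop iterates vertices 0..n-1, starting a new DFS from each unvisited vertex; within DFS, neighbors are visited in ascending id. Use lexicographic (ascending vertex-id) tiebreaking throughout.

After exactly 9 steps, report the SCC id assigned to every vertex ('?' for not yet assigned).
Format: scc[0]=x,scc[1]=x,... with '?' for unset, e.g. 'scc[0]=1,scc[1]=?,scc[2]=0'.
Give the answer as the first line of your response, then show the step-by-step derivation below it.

scc[0]=2,scc[1]=0,scc[2]=3,scc[3]=1,scc[4]=5,scc[5]=4,scc[6]=6,scc[7]=1,scc[8]=1

step 1: low=(low[0]=0,low[1]=1,low[2]=?,low[3]=?,low[4]=?,low[5]=?,low[6]=?,low[7]=?,low[8]=?); scc=(scc[0]=?,scc[1]=0,scc[2]=?,scc[3]=?,scc[4]=?,scc[5]=?,scc[6]=?,scc[7]=?,scc[8]=?)
step 2: low=(low[0]=0,low[1]=1,low[2]=?,low[3]=2,low[4]=?,low[5]=?,low[6]=?,low[7]=2,low[8]=3); scc=(scc[0]=?,scc[1]=0,scc[2]=?,scc[3]=?,scc[4]=?,scc[5]=?,scc[6]=?,scc[7]=?,scc[8]=?)
step 3: low=(low[0]=0,low[1]=1,low[2]=?,low[3]=2,low[4]=?,low[5]=?,low[6]=?,low[7]=2,low[8]=2); scc=(scc[0]=?,scc[1]=0,scc[2]=?,scc[3]=?,scc[4]=?,scc[5]=?,scc[6]=?,scc[7]=?,scc[8]=?)
step 4: low=(low[0]=0,low[1]=1,low[2]=?,low[3]=2,low[4]=?,low[5]=?,low[6]=?,low[7]=2,low[8]=2); scc=(scc[0]=?,scc[1]=0,scc[2]=?,scc[3]=1,scc[4]=?,scc[5]=?,scc[6]=?,scc[7]=1,scc[8]=1)
step 5: low=(low[0]=0,low[1]=1,low[2]=?,low[3]=2,low[4]=?,low[5]=?,low[6]=?,low[7]=2,low[8]=2); scc=(scc[0]=2,scc[1]=0,scc[2]=?,scc[3]=1,scc[4]=?,scc[5]=?,scc[6]=?,scc[7]=1,scc[8]=1)
step 6: low=(low[0]=0,low[1]=1,low[2]=5,low[3]=2,low[4]=?,low[5]=?,low[6]=?,low[7]=2,low[8]=2); scc=(scc[0]=2,scc[1]=0,scc[2]=3,scc[3]=1,scc[4]=?,scc[5]=?,scc[6]=?,scc[7]=1,scc[8]=1)
step 7: low=(low[0]=0,low[1]=1,low[2]=5,low[3]=2,low[4]=6,low[5]=7,low[6]=?,low[7]=2,low[8]=2); scc=(scc[0]=2,scc[1]=0,scc[2]=3,scc[3]=1,scc[4]=?,scc[5]=4,scc[6]=?,scc[7]=1,scc[8]=1)
step 8: low=(low[0]=0,low[1]=1,low[2]=5,low[3]=2,low[4]=6,low[5]=7,low[6]=?,low[7]=2,low[8]=2); scc=(scc[0]=2,scc[1]=0,scc[2]=3,scc[3]=1,scc[4]=5,scc[5]=4,scc[6]=?,scc[7]=1,scc[8]=1)
step 9: low=(low[0]=0,low[1]=1,low[2]=5,low[3]=2,low[4]=6,low[5]=7,low[6]=8,low[7]=2,low[8]=2); scc=(scc[0]=2,scc[1]=0,scc[2]=3,scc[3]=1,scc[4]=5,scc[5]=4,scc[6]=6,scc[7]=1,scc[8]=1)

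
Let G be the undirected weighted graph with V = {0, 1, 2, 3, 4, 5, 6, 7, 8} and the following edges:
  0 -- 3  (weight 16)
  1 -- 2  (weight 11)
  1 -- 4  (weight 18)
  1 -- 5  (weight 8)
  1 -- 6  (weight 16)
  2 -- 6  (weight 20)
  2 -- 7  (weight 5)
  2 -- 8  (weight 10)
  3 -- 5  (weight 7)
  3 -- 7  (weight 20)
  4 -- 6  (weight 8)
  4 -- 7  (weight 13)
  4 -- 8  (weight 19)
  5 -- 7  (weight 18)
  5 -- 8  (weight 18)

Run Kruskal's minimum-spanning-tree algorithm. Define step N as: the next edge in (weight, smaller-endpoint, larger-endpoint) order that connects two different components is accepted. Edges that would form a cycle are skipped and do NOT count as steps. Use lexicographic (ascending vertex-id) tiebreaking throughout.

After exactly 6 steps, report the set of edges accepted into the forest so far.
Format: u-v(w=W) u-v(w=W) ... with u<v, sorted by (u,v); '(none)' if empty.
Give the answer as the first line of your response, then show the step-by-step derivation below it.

1-2(w=11) 1-5(w=8) 2-7(w=5) 2-8(w=10) 3-5(w=7) 4-6(w=8)

step 1: add edge 2-7 (w=5); MST = {2-7(w=5)}
step 2: add edge 3-5 (w=7); MST = {2-7(w=5) 3-5(w=7)}
step 3: add edge 1-5 (w=8); MST = {1-5(w=8) 2-7(w=5) 3-5(w=7)}
step 4: add edge 4-6 (w=8); MST = {1-5(w=8) 2-7(w=5) 3-5(w=7) 4-6(w=8)}
step 5: add edge 2-8 (w=10); MST = {1-5(w=8) 2-7(w=5) 2-8(w=10) 3-5(w=7) 4-6(w=8)}
step 6: add edge 1-2 (w=11); MST = {1-2(w=11) 1-5(w=8) 2-7(w=5) 2-8(w=10) 3-5(w=7) 4-6(w=8)}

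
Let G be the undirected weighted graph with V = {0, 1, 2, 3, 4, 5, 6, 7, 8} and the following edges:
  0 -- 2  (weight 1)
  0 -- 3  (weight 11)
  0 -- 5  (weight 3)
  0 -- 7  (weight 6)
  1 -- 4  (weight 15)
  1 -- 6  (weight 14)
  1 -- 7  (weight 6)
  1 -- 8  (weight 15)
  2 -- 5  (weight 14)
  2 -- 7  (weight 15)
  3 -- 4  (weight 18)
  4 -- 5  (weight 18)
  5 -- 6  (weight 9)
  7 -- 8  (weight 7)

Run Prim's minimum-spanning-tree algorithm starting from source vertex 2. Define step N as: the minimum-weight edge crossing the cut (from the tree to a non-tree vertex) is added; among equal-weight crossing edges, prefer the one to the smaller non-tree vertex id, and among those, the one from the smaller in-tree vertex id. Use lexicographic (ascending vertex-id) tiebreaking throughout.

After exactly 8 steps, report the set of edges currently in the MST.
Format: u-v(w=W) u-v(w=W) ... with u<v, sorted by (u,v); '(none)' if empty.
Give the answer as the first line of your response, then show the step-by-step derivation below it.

0-2(w=1) 0-3(w=11) 0-5(w=3) 0-7(w=6) 1-4(w=15) 1-7(w=6) 5-6(w=9) 7-8(w=7)

step 1: add edge 0-2 (w=1); MST = {0-2(w=1)}
step 2: add edge 0-5 (w=3); MST = {0-2(w=1) 0-5(w=3)}
step 3: add edge 0-7 (w=6); MST = {0-2(w=1) 0-5(w=3) 0-7(w=6)}
step 4: add edge 1-7 (w=6); MST = {0-2(w=1) 0-5(w=3) 0-7(w=6) 1-7(w=6)}
step 5: add edge 7-8 (w=7); MST = {0-2(w=1) 0-5(w=3) 0-7(w=6) 1-7(w=6) 7-8(w=7)}
step 6: add edge 5-6 (w=9); MST = {0-2(w=1) 0-5(w=3) 0-7(w=6) 1-7(w=6) 5-6(w=9) 7-8(w=7)}
step 7: add edge 0-3 (w=11); MST = {0-2(w=1) 0-3(w=11) 0-5(w=3) 0-7(w=6) 1-7(w=6) 5-6(w=9) 7-8(w=7)}
step 8: add edge 1-4 (w=15); MST = {0-2(w=1) 0-3(w=11) 0-5(w=3) 0-7(w=6) 1-4(w=15) 1-7(w=6) 5-6(w=9) 7-8(w=7)}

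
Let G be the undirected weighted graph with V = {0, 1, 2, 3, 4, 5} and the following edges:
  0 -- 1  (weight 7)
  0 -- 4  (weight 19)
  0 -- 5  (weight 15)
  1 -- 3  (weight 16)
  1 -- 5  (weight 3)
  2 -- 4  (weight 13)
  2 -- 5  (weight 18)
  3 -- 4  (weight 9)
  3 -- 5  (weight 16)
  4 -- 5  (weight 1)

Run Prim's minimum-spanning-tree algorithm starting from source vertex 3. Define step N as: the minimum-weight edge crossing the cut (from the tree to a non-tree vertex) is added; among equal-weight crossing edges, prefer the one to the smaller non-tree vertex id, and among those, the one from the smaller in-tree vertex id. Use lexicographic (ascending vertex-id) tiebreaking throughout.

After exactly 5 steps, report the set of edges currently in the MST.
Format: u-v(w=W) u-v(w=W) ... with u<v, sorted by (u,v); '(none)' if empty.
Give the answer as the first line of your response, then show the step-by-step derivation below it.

0-1(w=7) 1-5(w=3) 2-4(w=13) 3-4(w=9) 4-5(w=1)

step 1: add edge 3-4 (w=9); MST = {3-4(w=9)}
step 2: add edge 4-5 (w=1); MST = {3-4(w=9) 4-5(w=1)}
step 3: add edge 1-5 (w=3); MST = {1-5(w=3) 3-4(w=9) 4-5(w=1)}
step 4: add edge 0-1 (w=7); MST = {0-1(w=7) 1-5(w=3) 3-4(w=9) 4-5(w=1)}
step 5: add edge 2-4 (w=13); MST = {0-1(w=7) 1-5(w=3) 2-4(w=13) 3-4(w=9) 4-5(w=1)}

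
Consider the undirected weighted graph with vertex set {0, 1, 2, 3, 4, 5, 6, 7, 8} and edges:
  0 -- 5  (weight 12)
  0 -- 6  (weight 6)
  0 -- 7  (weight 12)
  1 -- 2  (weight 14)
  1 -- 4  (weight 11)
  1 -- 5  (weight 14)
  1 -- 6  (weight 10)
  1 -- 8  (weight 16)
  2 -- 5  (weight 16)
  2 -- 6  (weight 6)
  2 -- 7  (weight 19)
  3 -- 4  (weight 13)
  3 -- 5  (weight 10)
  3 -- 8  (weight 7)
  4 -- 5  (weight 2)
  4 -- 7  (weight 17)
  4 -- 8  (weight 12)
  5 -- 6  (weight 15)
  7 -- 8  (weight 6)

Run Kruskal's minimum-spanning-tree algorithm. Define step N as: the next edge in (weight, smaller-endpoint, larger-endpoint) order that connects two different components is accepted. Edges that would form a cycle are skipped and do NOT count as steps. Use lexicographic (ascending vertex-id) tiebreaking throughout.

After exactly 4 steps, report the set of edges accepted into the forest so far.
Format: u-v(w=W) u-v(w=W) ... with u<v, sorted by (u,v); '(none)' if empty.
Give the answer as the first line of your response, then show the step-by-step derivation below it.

0-6(w=6) 2-6(w=6) 4-5(w=2) 7-8(w=6)

step 1: add edge 4-5 (w=2); MST = {4-5(w=2)}
step 2: add edge 0-6 (w=6); MST = {0-6(w=6) 4-5(w=2)}
step 3: add edge 2-6 (w=6); MST = {0-6(w=6) 2-6(w=6) 4-5(w=2)}
step 4: add edge 7-8 (w=6); MST = {0-6(w=6) 2-6(w=6) 4-5(w=2) 7-8(w=6)}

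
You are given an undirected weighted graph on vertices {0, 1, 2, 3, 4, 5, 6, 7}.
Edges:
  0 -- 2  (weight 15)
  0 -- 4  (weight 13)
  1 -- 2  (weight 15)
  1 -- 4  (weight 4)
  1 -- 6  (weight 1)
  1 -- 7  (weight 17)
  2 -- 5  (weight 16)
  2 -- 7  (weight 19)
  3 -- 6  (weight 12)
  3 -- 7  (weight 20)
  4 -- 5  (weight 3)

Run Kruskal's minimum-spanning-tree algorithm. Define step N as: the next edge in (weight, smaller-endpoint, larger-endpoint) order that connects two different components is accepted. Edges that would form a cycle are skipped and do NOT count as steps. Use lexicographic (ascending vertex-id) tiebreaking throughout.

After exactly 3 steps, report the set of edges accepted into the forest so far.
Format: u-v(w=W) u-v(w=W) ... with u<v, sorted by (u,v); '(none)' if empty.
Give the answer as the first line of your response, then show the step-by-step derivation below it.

1-4(w=4) 1-6(w=1) 4-5(w=3)

step 1: add edge 1-6 (w=1); MST = {1-6(w=1)}
step 2: add edge 4-5 (w=3); MST = {1-6(w=1) 4-5(w=3)}
step 3: add edge 1-4 (w=4); MST = {1-4(w=4) 1-6(w=1) 4-5(w=3)}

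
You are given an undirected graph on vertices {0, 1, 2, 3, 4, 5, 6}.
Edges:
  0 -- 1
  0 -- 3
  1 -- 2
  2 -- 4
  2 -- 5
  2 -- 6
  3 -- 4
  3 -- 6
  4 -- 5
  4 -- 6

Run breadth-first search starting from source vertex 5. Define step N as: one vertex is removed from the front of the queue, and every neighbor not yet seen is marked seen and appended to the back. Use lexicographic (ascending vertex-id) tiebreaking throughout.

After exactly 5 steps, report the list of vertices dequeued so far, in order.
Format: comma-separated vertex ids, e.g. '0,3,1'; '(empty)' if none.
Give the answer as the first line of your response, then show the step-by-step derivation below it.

5,2,4,1,6

step 1: dequeue 5; queue=[2,4]; order=5
step 2: dequeue 2; queue=[4,1,6]; order=5,2
step 3: dequeue 4; queue=[1,6,3]; order=5,2,4
step 4: dequeue 1; queue=[6,3,0]; order=5,2,4,1
step 5: dequeue 6; queue=[3,0]; order=5,2,4,1,6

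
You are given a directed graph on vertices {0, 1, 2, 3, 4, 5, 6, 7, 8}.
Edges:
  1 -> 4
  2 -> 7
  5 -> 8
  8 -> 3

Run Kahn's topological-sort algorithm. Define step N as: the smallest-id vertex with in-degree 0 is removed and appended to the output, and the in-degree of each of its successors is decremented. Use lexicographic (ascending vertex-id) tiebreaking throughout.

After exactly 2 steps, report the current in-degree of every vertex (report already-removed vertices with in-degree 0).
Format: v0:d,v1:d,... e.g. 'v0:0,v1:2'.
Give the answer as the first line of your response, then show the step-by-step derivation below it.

v0:0,v1:0,v2:0,v3:1,v4:0,v5:0,v6:0,v7:1,v8:1

step 1: output 0; order=[0]; indeg=(0,0,0,1,1,0,0,1,1)
step 2: output 1; order=[0,1]; indeg=(0,0,0,1,0,0,0,1,1)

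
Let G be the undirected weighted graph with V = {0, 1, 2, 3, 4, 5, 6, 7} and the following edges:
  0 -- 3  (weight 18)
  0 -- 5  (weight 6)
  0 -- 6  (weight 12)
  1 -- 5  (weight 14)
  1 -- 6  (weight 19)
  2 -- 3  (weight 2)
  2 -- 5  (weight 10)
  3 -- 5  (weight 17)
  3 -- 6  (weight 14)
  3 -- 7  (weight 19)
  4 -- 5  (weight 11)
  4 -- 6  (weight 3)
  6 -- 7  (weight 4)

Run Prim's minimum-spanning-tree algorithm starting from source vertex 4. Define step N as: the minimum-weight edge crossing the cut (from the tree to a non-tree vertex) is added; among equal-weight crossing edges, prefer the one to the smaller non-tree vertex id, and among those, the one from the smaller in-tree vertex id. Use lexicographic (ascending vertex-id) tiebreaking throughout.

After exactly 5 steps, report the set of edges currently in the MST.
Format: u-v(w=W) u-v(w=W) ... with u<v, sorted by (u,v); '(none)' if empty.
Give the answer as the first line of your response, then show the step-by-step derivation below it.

0-5(w=6) 2-5(w=10) 4-5(w=11) 4-6(w=3) 6-7(w=4)

step 1: add edge 4-6 (w=3); MST = {4-6(w=3)}
step 2: add edge 6-7 (w=4); MST = {4-6(w=3) 6-7(w=4)}
step 3: add edge 4-5 (w=11); MST = {4-5(w=11) 4-6(w=3) 6-7(w=4)}
step 4: add edge 0-5 (w=6); MST = {0-5(w=6) 4-5(w=11) 4-6(w=3) 6-7(w=4)}
step 5: add edge 2-5 (w=10); MST = {0-5(w=6) 2-5(w=10) 4-5(w=11) 4-6(w=3) 6-7(w=4)}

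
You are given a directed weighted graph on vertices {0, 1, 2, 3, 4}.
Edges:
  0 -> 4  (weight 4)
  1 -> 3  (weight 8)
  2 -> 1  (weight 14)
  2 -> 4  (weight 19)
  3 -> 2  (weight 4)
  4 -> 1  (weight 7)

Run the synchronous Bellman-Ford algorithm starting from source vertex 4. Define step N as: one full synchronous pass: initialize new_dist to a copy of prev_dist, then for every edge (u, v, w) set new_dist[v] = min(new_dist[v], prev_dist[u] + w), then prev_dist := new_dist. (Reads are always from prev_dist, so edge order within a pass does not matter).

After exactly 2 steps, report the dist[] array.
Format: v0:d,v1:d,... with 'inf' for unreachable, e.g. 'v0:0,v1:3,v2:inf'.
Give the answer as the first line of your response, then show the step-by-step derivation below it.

v0:inf,v1:7,v2:inf,v3:15,v4:0

step 1: dist = v0:inf,v1:7,v2:inf,v3:inf,v4:0
step 2: dist = v0:inf,v1:7,v2:inf,v3:15,v4:0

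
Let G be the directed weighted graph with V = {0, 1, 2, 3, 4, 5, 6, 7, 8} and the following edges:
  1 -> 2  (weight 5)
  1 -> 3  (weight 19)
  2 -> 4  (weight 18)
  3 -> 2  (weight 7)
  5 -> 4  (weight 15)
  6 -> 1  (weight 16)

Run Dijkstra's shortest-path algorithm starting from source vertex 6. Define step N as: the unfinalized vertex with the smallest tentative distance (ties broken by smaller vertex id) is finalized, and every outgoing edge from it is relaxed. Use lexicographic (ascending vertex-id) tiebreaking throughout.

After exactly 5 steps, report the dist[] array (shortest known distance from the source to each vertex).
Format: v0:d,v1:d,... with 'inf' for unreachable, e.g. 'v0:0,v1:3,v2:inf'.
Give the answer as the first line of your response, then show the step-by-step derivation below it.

v0:inf,v1:16,v2:21,v3:35,v4:39,v5:inf,v6:0,v7:inf,v8:inf

step 1: dist = v0:inf,v1:16,v2:inf,v3:inf,v4:inf,v5:inf,v6:0,v7:inf,v8:inf
step 2: dist = v0:inf,v1:16,v2:21,v3:35,v4:inf,v5:inf,v6:0,v7:inf,v8:inf
step 3: dist = v0:inf,v1:16,v2:21,v3:35,v4:39,v5:inf,v6:0,v7:inf,v8:inf
step 4: dist = v0:inf,v1:16,v2:21,v3:35,v4:39,v5:inf,v6:0,v7:inf,v8:inf
step 5: dist = v0:inf,v1:16,v2:21,v3:35,v4:39,v5:inf,v6:0,v7:inf,v8:inf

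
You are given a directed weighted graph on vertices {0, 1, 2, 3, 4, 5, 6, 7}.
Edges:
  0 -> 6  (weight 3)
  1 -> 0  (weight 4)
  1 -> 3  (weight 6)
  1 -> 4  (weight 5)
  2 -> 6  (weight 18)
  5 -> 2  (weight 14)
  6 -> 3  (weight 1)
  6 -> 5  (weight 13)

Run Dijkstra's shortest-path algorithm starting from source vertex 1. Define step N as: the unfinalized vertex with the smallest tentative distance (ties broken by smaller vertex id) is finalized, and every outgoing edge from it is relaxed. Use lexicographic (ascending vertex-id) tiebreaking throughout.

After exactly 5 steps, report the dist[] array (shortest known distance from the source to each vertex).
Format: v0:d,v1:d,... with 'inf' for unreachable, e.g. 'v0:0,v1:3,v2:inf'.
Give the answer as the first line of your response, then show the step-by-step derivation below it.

v0:4,v1:0,v2:inf,v3:6,v4:5,v5:20,v6:7,v7:inf

step 1: dist = v0:4,v1:0,v2:inf,v3:6,v4:5,v5:inf,v6:inf,v7:inf
step 2: dist = v0:4,v1:0,v2:inf,v3:6,v4:5,v5:inf,v6:7,v7:inf
step 3: dist = v0:4,v1:0,v2:inf,v3:6,v4:5,v5:inf,v6:7,v7:inf
step 4: dist = v0:4,v1:0,v2:inf,v3:6,v4:5,v5:inf,v6:7,v7:inf
step 5: dist = v0:4,v1:0,v2:inf,v3:6,v4:5,v5:20,v6:7,v7:inf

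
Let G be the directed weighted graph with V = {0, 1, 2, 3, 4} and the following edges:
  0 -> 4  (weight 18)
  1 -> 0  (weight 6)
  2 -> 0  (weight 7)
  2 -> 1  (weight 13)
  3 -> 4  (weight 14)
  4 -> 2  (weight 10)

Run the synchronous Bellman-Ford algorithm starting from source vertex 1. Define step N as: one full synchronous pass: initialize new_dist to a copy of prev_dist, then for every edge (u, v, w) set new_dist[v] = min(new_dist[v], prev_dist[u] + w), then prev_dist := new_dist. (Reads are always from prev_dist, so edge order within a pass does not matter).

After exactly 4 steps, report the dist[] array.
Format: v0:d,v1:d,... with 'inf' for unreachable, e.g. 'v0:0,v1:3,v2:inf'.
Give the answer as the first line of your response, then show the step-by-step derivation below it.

v0:6,v1:0,v2:34,v3:inf,v4:24

step 1: dist = v0:6,v1:0,v2:inf,v3:inf,v4:inf
step 2: dist = v0:6,v1:0,v2:inf,v3:inf,v4:24
step 3: dist = v0:6,v1:0,v2:34,v3:inf,v4:24
step 4: dist = v0:6,v1:0,v2:34,v3:inf,v4:24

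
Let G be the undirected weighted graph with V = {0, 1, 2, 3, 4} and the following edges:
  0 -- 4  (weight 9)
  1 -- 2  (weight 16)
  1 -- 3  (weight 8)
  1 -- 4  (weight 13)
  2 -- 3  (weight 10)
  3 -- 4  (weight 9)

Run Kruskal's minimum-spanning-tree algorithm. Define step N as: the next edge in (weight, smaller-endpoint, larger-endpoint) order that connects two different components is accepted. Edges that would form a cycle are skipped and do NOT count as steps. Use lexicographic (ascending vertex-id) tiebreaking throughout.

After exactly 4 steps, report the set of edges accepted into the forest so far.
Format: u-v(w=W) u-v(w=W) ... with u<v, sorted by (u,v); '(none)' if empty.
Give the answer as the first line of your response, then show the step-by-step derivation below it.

0-4(w=9) 1-3(w=8) 2-3(w=10) 3-4(w=9)

step 1: add edge 1-3 (w=8); MST = {1-3(w=8)}
step 2: add edge 0-4 (w=9); MST = {0-4(w=9) 1-3(w=8)}
step 3: add edge 3-4 (w=9); MST = {0-4(w=9) 1-3(w=8) 3-4(w=9)}
step 4: add edge 2-3 (w=10); MST = {0-4(w=9) 1-3(w=8) 2-3(w=10) 3-4(w=9)}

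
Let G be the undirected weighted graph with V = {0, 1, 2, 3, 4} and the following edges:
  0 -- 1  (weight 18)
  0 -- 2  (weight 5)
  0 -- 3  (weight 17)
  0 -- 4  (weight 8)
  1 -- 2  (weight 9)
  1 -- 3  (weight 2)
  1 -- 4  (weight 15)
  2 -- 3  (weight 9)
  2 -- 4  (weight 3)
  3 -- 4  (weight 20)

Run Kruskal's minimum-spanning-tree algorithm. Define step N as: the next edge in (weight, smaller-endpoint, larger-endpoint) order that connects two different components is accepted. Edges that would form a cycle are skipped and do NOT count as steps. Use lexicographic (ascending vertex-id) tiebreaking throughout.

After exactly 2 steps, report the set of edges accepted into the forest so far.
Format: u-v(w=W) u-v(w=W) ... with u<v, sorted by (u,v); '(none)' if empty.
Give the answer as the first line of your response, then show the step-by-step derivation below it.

1-3(w=2) 2-4(w=3)

step 1: add edge 1-3 (w=2); MST = {1-3(w=2)}
step 2: add edge 2-4 (w=3); MST = {1-3(w=2) 2-4(w=3)}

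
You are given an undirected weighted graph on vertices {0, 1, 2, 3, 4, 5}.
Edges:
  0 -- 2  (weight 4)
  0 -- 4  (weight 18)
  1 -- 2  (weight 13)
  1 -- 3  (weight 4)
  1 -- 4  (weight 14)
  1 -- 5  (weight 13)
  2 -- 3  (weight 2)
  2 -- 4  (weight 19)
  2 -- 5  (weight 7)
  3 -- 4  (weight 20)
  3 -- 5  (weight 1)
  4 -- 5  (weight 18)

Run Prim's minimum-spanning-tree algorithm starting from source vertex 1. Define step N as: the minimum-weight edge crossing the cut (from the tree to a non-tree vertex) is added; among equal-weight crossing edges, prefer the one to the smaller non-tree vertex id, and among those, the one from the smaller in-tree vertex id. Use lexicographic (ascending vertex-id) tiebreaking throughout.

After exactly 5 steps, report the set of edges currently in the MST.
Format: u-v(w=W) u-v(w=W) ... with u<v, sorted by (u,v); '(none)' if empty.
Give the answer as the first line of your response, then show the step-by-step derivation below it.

0-2(w=4) 1-3(w=4) 1-4(w=14) 2-3(w=2) 3-5(w=1)

step 1: add edge 1-3 (w=4); MST = {1-3(w=4)}
step 2: add edge 3-5 (w=1); MST = {1-3(w=4) 3-5(w=1)}
step 3: add edge 2-3 (w=2); MST = {1-3(w=4) 2-3(w=2) 3-5(w=1)}
step 4: add edge 0-2 (w=4); MST = {0-2(w=4) 1-3(w=4) 2-3(w=2) 3-5(w=1)}
step 5: add edge 1-4 (w=14); MST = {0-2(w=4) 1-3(w=4) 1-4(w=14) 2-3(w=2) 3-5(w=1)}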